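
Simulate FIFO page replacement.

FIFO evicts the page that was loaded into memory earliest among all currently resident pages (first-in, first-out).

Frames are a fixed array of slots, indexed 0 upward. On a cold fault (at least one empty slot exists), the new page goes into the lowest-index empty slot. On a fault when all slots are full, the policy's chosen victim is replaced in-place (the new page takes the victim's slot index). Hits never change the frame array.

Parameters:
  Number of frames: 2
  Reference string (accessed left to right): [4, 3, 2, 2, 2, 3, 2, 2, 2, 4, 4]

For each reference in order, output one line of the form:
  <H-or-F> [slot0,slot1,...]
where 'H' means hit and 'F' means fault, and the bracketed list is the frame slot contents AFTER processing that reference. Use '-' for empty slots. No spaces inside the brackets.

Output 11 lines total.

F [4,-]
F [4,3]
F [2,3]
H [2,3]
H [2,3]
H [2,3]
H [2,3]
H [2,3]
H [2,3]
F [2,4]
H [2,4]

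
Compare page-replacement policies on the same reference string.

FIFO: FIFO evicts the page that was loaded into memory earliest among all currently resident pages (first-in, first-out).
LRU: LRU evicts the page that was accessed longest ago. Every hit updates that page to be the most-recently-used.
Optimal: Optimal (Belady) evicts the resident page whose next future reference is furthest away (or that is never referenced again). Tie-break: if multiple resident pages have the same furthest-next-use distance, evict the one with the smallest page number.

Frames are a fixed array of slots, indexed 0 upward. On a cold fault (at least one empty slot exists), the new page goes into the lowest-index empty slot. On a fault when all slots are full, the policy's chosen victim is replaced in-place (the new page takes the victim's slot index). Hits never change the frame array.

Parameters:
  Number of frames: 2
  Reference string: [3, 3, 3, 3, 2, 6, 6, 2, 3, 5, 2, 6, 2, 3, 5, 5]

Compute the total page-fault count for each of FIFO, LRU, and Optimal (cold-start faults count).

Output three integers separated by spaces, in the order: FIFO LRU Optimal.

--- FIFO ---
  step 0: ref 3 -> FAULT, frames=[3,-] (faults so far: 1)
  step 1: ref 3 -> HIT, frames=[3,-] (faults so far: 1)
  step 2: ref 3 -> HIT, frames=[3,-] (faults so far: 1)
  step 3: ref 3 -> HIT, frames=[3,-] (faults so far: 1)
  step 4: ref 2 -> FAULT, frames=[3,2] (faults so far: 2)
  step 5: ref 6 -> FAULT, evict 3, frames=[6,2] (faults so far: 3)
  step 6: ref 6 -> HIT, frames=[6,2] (faults so far: 3)
  step 7: ref 2 -> HIT, frames=[6,2] (faults so far: 3)
  step 8: ref 3 -> FAULT, evict 2, frames=[6,3] (faults so far: 4)
  step 9: ref 5 -> FAULT, evict 6, frames=[5,3] (faults so far: 5)
  step 10: ref 2 -> FAULT, evict 3, frames=[5,2] (faults so far: 6)
  step 11: ref 6 -> FAULT, evict 5, frames=[6,2] (faults so far: 7)
  step 12: ref 2 -> HIT, frames=[6,2] (faults so far: 7)
  step 13: ref 3 -> FAULT, evict 2, frames=[6,3] (faults so far: 8)
  step 14: ref 5 -> FAULT, evict 6, frames=[5,3] (faults so far: 9)
  step 15: ref 5 -> HIT, frames=[5,3] (faults so far: 9)
  FIFO total faults: 9
--- LRU ---
  step 0: ref 3 -> FAULT, frames=[3,-] (faults so far: 1)
  step 1: ref 3 -> HIT, frames=[3,-] (faults so far: 1)
  step 2: ref 3 -> HIT, frames=[3,-] (faults so far: 1)
  step 3: ref 3 -> HIT, frames=[3,-] (faults so far: 1)
  step 4: ref 2 -> FAULT, frames=[3,2] (faults so far: 2)
  step 5: ref 6 -> FAULT, evict 3, frames=[6,2] (faults so far: 3)
  step 6: ref 6 -> HIT, frames=[6,2] (faults so far: 3)
  step 7: ref 2 -> HIT, frames=[6,2] (faults so far: 3)
  step 8: ref 3 -> FAULT, evict 6, frames=[3,2] (faults so far: 4)
  step 9: ref 5 -> FAULT, evict 2, frames=[3,5] (faults so far: 5)
  step 10: ref 2 -> FAULT, evict 3, frames=[2,5] (faults so far: 6)
  step 11: ref 6 -> FAULT, evict 5, frames=[2,6] (faults so far: 7)
  step 12: ref 2 -> HIT, frames=[2,6] (faults so far: 7)
  step 13: ref 3 -> FAULT, evict 6, frames=[2,3] (faults so far: 8)
  step 14: ref 5 -> FAULT, evict 2, frames=[5,3] (faults so far: 9)
  step 15: ref 5 -> HIT, frames=[5,3] (faults so far: 9)
  LRU total faults: 9
--- Optimal ---
  step 0: ref 3 -> FAULT, frames=[3,-] (faults so far: 1)
  step 1: ref 3 -> HIT, frames=[3,-] (faults so far: 1)
  step 2: ref 3 -> HIT, frames=[3,-] (faults so far: 1)
  step 3: ref 3 -> HIT, frames=[3,-] (faults so far: 1)
  step 4: ref 2 -> FAULT, frames=[3,2] (faults so far: 2)
  step 5: ref 6 -> FAULT, evict 3, frames=[6,2] (faults so far: 3)
  step 6: ref 6 -> HIT, frames=[6,2] (faults so far: 3)
  step 7: ref 2 -> HIT, frames=[6,2] (faults so far: 3)
  step 8: ref 3 -> FAULT, evict 6, frames=[3,2] (faults so far: 4)
  step 9: ref 5 -> FAULT, evict 3, frames=[5,2] (faults so far: 5)
  step 10: ref 2 -> HIT, frames=[5,2] (faults so far: 5)
  step 11: ref 6 -> FAULT, evict 5, frames=[6,2] (faults so far: 6)
  step 12: ref 2 -> HIT, frames=[6,2] (faults so far: 6)
  step 13: ref 3 -> FAULT, evict 2, frames=[6,3] (faults so far: 7)
  step 14: ref 5 -> FAULT, evict 3, frames=[6,5] (faults so far: 8)
  step 15: ref 5 -> HIT, frames=[6,5] (faults so far: 8)
  Optimal total faults: 8

Answer: 9 9 8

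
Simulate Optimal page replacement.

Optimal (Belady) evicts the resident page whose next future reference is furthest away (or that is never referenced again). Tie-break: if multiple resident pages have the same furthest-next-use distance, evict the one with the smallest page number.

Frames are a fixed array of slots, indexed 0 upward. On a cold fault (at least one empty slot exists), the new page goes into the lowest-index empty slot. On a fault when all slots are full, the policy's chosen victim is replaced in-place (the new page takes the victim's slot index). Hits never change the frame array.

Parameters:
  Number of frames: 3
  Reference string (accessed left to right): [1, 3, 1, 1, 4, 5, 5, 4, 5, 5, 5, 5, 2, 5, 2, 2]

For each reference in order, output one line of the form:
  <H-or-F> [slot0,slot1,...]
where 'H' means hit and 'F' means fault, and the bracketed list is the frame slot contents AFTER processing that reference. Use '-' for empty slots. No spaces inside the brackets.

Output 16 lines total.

F [1,-,-]
F [1,3,-]
H [1,3,-]
H [1,3,-]
F [1,3,4]
F [5,3,4]
H [5,3,4]
H [5,3,4]
H [5,3,4]
H [5,3,4]
H [5,3,4]
H [5,3,4]
F [5,2,4]
H [5,2,4]
H [5,2,4]
H [5,2,4]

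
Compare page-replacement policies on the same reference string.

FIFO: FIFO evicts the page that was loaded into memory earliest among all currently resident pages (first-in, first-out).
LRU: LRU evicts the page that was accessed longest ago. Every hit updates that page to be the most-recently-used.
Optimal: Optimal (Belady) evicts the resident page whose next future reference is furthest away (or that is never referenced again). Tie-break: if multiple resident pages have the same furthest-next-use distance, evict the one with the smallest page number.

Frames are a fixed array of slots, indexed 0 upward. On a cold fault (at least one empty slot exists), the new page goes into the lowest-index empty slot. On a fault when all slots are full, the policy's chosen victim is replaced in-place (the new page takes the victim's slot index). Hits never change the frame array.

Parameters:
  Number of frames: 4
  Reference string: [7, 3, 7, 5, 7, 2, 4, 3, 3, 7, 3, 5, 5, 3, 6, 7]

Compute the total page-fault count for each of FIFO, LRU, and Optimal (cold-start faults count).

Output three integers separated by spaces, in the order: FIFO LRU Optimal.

--- FIFO ---
  step 0: ref 7 -> FAULT, frames=[7,-,-,-] (faults so far: 1)
  step 1: ref 3 -> FAULT, frames=[7,3,-,-] (faults so far: 2)
  step 2: ref 7 -> HIT, frames=[7,3,-,-] (faults so far: 2)
  step 3: ref 5 -> FAULT, frames=[7,3,5,-] (faults so far: 3)
  step 4: ref 7 -> HIT, frames=[7,3,5,-] (faults so far: 3)
  step 5: ref 2 -> FAULT, frames=[7,3,5,2] (faults so far: 4)
  step 6: ref 4 -> FAULT, evict 7, frames=[4,3,5,2] (faults so far: 5)
  step 7: ref 3 -> HIT, frames=[4,3,5,2] (faults so far: 5)
  step 8: ref 3 -> HIT, frames=[4,3,5,2] (faults so far: 5)
  step 9: ref 7 -> FAULT, evict 3, frames=[4,7,5,2] (faults so far: 6)
  step 10: ref 3 -> FAULT, evict 5, frames=[4,7,3,2] (faults so far: 7)
  step 11: ref 5 -> FAULT, evict 2, frames=[4,7,3,5] (faults so far: 8)
  step 12: ref 5 -> HIT, frames=[4,7,3,5] (faults so far: 8)
  step 13: ref 3 -> HIT, frames=[4,7,3,5] (faults so far: 8)
  step 14: ref 6 -> FAULT, evict 4, frames=[6,7,3,5] (faults so far: 9)
  step 15: ref 7 -> HIT, frames=[6,7,3,5] (faults so far: 9)
  FIFO total faults: 9
--- LRU ---
  step 0: ref 7 -> FAULT, frames=[7,-,-,-] (faults so far: 1)
  step 1: ref 3 -> FAULT, frames=[7,3,-,-] (faults so far: 2)
  step 2: ref 7 -> HIT, frames=[7,3,-,-] (faults so far: 2)
  step 3: ref 5 -> FAULT, frames=[7,3,5,-] (faults so far: 3)
  step 4: ref 7 -> HIT, frames=[7,3,5,-] (faults so far: 3)
  step 5: ref 2 -> FAULT, frames=[7,3,5,2] (faults so far: 4)
  step 6: ref 4 -> FAULT, evict 3, frames=[7,4,5,2] (faults so far: 5)
  step 7: ref 3 -> FAULT, evict 5, frames=[7,4,3,2] (faults so far: 6)
  step 8: ref 3 -> HIT, frames=[7,4,3,2] (faults so far: 6)
  step 9: ref 7 -> HIT, frames=[7,4,3,2] (faults so far: 6)
  step 10: ref 3 -> HIT, frames=[7,4,3,2] (faults so far: 6)
  step 11: ref 5 -> FAULT, evict 2, frames=[7,4,3,5] (faults so far: 7)
  step 12: ref 5 -> HIT, frames=[7,4,3,5] (faults so far: 7)
  step 13: ref 3 -> HIT, frames=[7,4,3,5] (faults so far: 7)
  step 14: ref 6 -> FAULT, evict 4, frames=[7,6,3,5] (faults so far: 8)
  step 15: ref 7 -> HIT, frames=[7,6,3,5] (faults so far: 8)
  LRU total faults: 8
--- Optimal ---
  step 0: ref 7 -> FAULT, frames=[7,-,-,-] (faults so far: 1)
  step 1: ref 3 -> FAULT, frames=[7,3,-,-] (faults so far: 2)
  step 2: ref 7 -> HIT, frames=[7,3,-,-] (faults so far: 2)
  step 3: ref 5 -> FAULT, frames=[7,3,5,-] (faults so far: 3)
  step 4: ref 7 -> HIT, frames=[7,3,5,-] (faults so far: 3)
  step 5: ref 2 -> FAULT, frames=[7,3,5,2] (faults so far: 4)
  step 6: ref 4 -> FAULT, evict 2, frames=[7,3,5,4] (faults so far: 5)
  step 7: ref 3 -> HIT, frames=[7,3,5,4] (faults so far: 5)
  step 8: ref 3 -> HIT, frames=[7,3,5,4] (faults so far: 5)
  step 9: ref 7 -> HIT, frames=[7,3,5,4] (faults so far: 5)
  step 10: ref 3 -> HIT, frames=[7,3,5,4] (faults so far: 5)
  step 11: ref 5 -> HIT, frames=[7,3,5,4] (faults so far: 5)
  step 12: ref 5 -> HIT, frames=[7,3,5,4] (faults so far: 5)
  step 13: ref 3 -> HIT, frames=[7,3,5,4] (faults so far: 5)
  step 14: ref 6 -> FAULT, evict 3, frames=[7,6,5,4] (faults so far: 6)
  step 15: ref 7 -> HIT, frames=[7,6,5,4] (faults so far: 6)
  Optimal total faults: 6

Answer: 9 8 6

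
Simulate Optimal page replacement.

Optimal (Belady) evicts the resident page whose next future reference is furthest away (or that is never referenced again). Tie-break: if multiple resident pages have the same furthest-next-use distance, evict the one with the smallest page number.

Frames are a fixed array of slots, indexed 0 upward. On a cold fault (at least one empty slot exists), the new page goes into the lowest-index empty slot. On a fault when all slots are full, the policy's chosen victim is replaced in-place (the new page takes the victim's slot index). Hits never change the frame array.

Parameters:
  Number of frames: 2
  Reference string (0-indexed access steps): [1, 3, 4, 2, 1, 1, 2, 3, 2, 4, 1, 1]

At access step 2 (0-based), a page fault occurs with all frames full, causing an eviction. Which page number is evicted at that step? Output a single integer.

Step 0: ref 1 -> FAULT, frames=[1,-]
Step 1: ref 3 -> FAULT, frames=[1,3]
Step 2: ref 4 -> FAULT, evict 3, frames=[1,4]
At step 2: evicted page 3

Answer: 3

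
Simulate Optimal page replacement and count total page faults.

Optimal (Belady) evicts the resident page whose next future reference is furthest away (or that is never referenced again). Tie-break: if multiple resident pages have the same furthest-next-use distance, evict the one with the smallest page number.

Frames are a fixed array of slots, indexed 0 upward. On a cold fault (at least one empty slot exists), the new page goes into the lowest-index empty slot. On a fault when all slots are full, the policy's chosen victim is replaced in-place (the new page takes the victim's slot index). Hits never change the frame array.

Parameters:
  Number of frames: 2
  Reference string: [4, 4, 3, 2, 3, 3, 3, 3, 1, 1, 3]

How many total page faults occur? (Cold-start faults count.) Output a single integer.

Answer: 4

Derivation:
Step 0: ref 4 → FAULT, frames=[4,-]
Step 1: ref 4 → HIT, frames=[4,-]
Step 2: ref 3 → FAULT, frames=[4,3]
Step 3: ref 2 → FAULT (evict 4), frames=[2,3]
Step 4: ref 3 → HIT, frames=[2,3]
Step 5: ref 3 → HIT, frames=[2,3]
Step 6: ref 3 → HIT, frames=[2,3]
Step 7: ref 3 → HIT, frames=[2,3]
Step 8: ref 1 → FAULT (evict 2), frames=[1,3]
Step 9: ref 1 → HIT, frames=[1,3]
Step 10: ref 3 → HIT, frames=[1,3]
Total faults: 4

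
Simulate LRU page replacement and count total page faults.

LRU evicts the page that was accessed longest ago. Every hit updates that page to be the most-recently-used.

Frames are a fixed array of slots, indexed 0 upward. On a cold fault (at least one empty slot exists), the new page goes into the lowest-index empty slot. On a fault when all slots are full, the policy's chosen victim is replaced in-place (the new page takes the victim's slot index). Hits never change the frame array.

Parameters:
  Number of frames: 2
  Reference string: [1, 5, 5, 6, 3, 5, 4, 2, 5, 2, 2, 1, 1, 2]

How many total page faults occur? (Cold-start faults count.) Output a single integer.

Answer: 9

Derivation:
Step 0: ref 1 → FAULT, frames=[1,-]
Step 1: ref 5 → FAULT, frames=[1,5]
Step 2: ref 5 → HIT, frames=[1,5]
Step 3: ref 6 → FAULT (evict 1), frames=[6,5]
Step 4: ref 3 → FAULT (evict 5), frames=[6,3]
Step 5: ref 5 → FAULT (evict 6), frames=[5,3]
Step 6: ref 4 → FAULT (evict 3), frames=[5,4]
Step 7: ref 2 → FAULT (evict 5), frames=[2,4]
Step 8: ref 5 → FAULT (evict 4), frames=[2,5]
Step 9: ref 2 → HIT, frames=[2,5]
Step 10: ref 2 → HIT, frames=[2,5]
Step 11: ref 1 → FAULT (evict 5), frames=[2,1]
Step 12: ref 1 → HIT, frames=[2,1]
Step 13: ref 2 → HIT, frames=[2,1]
Total faults: 9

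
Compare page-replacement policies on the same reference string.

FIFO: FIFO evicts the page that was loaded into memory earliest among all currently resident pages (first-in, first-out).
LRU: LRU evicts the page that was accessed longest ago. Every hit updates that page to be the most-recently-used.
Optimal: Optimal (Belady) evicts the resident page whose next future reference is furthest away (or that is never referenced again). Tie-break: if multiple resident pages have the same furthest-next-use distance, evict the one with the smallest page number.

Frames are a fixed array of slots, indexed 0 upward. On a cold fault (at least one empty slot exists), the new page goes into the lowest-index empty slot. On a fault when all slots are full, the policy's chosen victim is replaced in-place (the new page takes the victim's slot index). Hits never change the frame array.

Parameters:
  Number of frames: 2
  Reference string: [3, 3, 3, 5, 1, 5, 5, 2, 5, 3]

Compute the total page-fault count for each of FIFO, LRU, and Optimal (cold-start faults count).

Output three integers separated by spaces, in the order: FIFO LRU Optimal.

--- FIFO ---
  step 0: ref 3 -> FAULT, frames=[3,-] (faults so far: 1)
  step 1: ref 3 -> HIT, frames=[3,-] (faults so far: 1)
  step 2: ref 3 -> HIT, frames=[3,-] (faults so far: 1)
  step 3: ref 5 -> FAULT, frames=[3,5] (faults so far: 2)
  step 4: ref 1 -> FAULT, evict 3, frames=[1,5] (faults so far: 3)
  step 5: ref 5 -> HIT, frames=[1,5] (faults so far: 3)
  step 6: ref 5 -> HIT, frames=[1,5] (faults so far: 3)
  step 7: ref 2 -> FAULT, evict 5, frames=[1,2] (faults so far: 4)
  step 8: ref 5 -> FAULT, evict 1, frames=[5,2] (faults so far: 5)
  step 9: ref 3 -> FAULT, evict 2, frames=[5,3] (faults so far: 6)
  FIFO total faults: 6
--- LRU ---
  step 0: ref 3 -> FAULT, frames=[3,-] (faults so far: 1)
  step 1: ref 3 -> HIT, frames=[3,-] (faults so far: 1)
  step 2: ref 3 -> HIT, frames=[3,-] (faults so far: 1)
  step 3: ref 5 -> FAULT, frames=[3,5] (faults so far: 2)
  step 4: ref 1 -> FAULT, evict 3, frames=[1,5] (faults so far: 3)
  step 5: ref 5 -> HIT, frames=[1,5] (faults so far: 3)
  step 6: ref 5 -> HIT, frames=[1,5] (faults so far: 3)
  step 7: ref 2 -> FAULT, evict 1, frames=[2,5] (faults so far: 4)
  step 8: ref 5 -> HIT, frames=[2,5] (faults so far: 4)
  step 9: ref 3 -> FAULT, evict 2, frames=[3,5] (faults so far: 5)
  LRU total faults: 5
--- Optimal ---
  step 0: ref 3 -> FAULT, frames=[3,-] (faults so far: 1)
  step 1: ref 3 -> HIT, frames=[3,-] (faults so far: 1)
  step 2: ref 3 -> HIT, frames=[3,-] (faults so far: 1)
  step 3: ref 5 -> FAULT, frames=[3,5] (faults so far: 2)
  step 4: ref 1 -> FAULT, evict 3, frames=[1,5] (faults so far: 3)
  step 5: ref 5 -> HIT, frames=[1,5] (faults so far: 3)
  step 6: ref 5 -> HIT, frames=[1,5] (faults so far: 3)
  step 7: ref 2 -> FAULT, evict 1, frames=[2,5] (faults so far: 4)
  step 8: ref 5 -> HIT, frames=[2,5] (faults so far: 4)
  step 9: ref 3 -> FAULT, evict 2, frames=[3,5] (faults so far: 5)
  Optimal total faults: 5

Answer: 6 5 5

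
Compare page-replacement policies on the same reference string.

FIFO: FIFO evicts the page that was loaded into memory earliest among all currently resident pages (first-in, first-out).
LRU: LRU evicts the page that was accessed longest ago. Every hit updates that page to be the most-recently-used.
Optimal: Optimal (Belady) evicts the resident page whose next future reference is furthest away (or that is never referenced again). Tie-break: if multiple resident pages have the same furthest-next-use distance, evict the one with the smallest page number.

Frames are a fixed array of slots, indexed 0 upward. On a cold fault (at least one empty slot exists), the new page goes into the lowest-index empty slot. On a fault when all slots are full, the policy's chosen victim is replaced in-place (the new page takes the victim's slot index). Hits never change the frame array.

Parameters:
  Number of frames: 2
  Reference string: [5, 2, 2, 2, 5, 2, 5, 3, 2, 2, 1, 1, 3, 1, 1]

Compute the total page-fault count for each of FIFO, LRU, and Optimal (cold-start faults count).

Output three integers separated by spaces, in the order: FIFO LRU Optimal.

Answer: 4 6 4

Derivation:
--- FIFO ---
  step 0: ref 5 -> FAULT, frames=[5,-] (faults so far: 1)
  step 1: ref 2 -> FAULT, frames=[5,2] (faults so far: 2)
  step 2: ref 2 -> HIT, frames=[5,2] (faults so far: 2)
  step 3: ref 2 -> HIT, frames=[5,2] (faults so far: 2)
  step 4: ref 5 -> HIT, frames=[5,2] (faults so far: 2)
  step 5: ref 2 -> HIT, frames=[5,2] (faults so far: 2)
  step 6: ref 5 -> HIT, frames=[5,2] (faults so far: 2)
  step 7: ref 3 -> FAULT, evict 5, frames=[3,2] (faults so far: 3)
  step 8: ref 2 -> HIT, frames=[3,2] (faults so far: 3)
  step 9: ref 2 -> HIT, frames=[3,2] (faults so far: 3)
  step 10: ref 1 -> FAULT, evict 2, frames=[3,1] (faults so far: 4)
  step 11: ref 1 -> HIT, frames=[3,1] (faults so far: 4)
  step 12: ref 3 -> HIT, frames=[3,1] (faults so far: 4)
  step 13: ref 1 -> HIT, frames=[3,1] (faults so far: 4)
  step 14: ref 1 -> HIT, frames=[3,1] (faults so far: 4)
  FIFO total faults: 4
--- LRU ---
  step 0: ref 5 -> FAULT, frames=[5,-] (faults so far: 1)
  step 1: ref 2 -> FAULT, frames=[5,2] (faults so far: 2)
  step 2: ref 2 -> HIT, frames=[5,2] (faults so far: 2)
  step 3: ref 2 -> HIT, frames=[5,2] (faults so far: 2)
  step 4: ref 5 -> HIT, frames=[5,2] (faults so far: 2)
  step 5: ref 2 -> HIT, frames=[5,2] (faults so far: 2)
  step 6: ref 5 -> HIT, frames=[5,2] (faults so far: 2)
  step 7: ref 3 -> FAULT, evict 2, frames=[5,3] (faults so far: 3)
  step 8: ref 2 -> FAULT, evict 5, frames=[2,3] (faults so far: 4)
  step 9: ref 2 -> HIT, frames=[2,3] (faults so far: 4)
  step 10: ref 1 -> FAULT, evict 3, frames=[2,1] (faults so far: 5)
  step 11: ref 1 -> HIT, frames=[2,1] (faults so far: 5)
  step 12: ref 3 -> FAULT, evict 2, frames=[3,1] (faults so far: 6)
  step 13: ref 1 -> HIT, frames=[3,1] (faults so far: 6)
  step 14: ref 1 -> HIT, frames=[3,1] (faults so far: 6)
  LRU total faults: 6
--- Optimal ---
  step 0: ref 5 -> FAULT, frames=[5,-] (faults so far: 1)
  step 1: ref 2 -> FAULT, frames=[5,2] (faults so far: 2)
  step 2: ref 2 -> HIT, frames=[5,2] (faults so far: 2)
  step 3: ref 2 -> HIT, frames=[5,2] (faults so far: 2)
  step 4: ref 5 -> HIT, frames=[5,2] (faults so far: 2)
  step 5: ref 2 -> HIT, frames=[5,2] (faults so far: 2)
  step 6: ref 5 -> HIT, frames=[5,2] (faults so far: 2)
  step 7: ref 3 -> FAULT, evict 5, frames=[3,2] (faults so far: 3)
  step 8: ref 2 -> HIT, frames=[3,2] (faults so far: 3)
  step 9: ref 2 -> HIT, frames=[3,2] (faults so far: 3)
  step 10: ref 1 -> FAULT, evict 2, frames=[3,1] (faults so far: 4)
  step 11: ref 1 -> HIT, frames=[3,1] (faults so far: 4)
  step 12: ref 3 -> HIT, frames=[3,1] (faults so far: 4)
  step 13: ref 1 -> HIT, frames=[3,1] (faults so far: 4)
  step 14: ref 1 -> HIT, frames=[3,1] (faults so far: 4)
  Optimal total faults: 4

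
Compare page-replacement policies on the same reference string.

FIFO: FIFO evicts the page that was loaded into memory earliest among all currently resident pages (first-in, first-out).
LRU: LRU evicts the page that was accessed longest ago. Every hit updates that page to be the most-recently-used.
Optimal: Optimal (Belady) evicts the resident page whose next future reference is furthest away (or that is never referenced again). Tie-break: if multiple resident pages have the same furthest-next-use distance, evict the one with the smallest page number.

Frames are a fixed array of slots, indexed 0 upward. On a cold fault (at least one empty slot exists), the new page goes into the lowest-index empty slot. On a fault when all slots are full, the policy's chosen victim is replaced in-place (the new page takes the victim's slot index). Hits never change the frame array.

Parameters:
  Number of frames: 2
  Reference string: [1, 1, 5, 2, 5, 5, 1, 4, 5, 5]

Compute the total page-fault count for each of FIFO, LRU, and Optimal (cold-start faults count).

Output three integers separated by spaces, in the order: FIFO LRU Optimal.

--- FIFO ---
  step 0: ref 1 -> FAULT, frames=[1,-] (faults so far: 1)
  step 1: ref 1 -> HIT, frames=[1,-] (faults so far: 1)
  step 2: ref 5 -> FAULT, frames=[1,5] (faults so far: 2)
  step 3: ref 2 -> FAULT, evict 1, frames=[2,5] (faults so far: 3)
  step 4: ref 5 -> HIT, frames=[2,5] (faults so far: 3)
  step 5: ref 5 -> HIT, frames=[2,5] (faults so far: 3)
  step 6: ref 1 -> FAULT, evict 5, frames=[2,1] (faults so far: 4)
  step 7: ref 4 -> FAULT, evict 2, frames=[4,1] (faults so far: 5)
  step 8: ref 5 -> FAULT, evict 1, frames=[4,5] (faults so far: 6)
  step 9: ref 5 -> HIT, frames=[4,5] (faults so far: 6)
  FIFO total faults: 6
--- LRU ---
  step 0: ref 1 -> FAULT, frames=[1,-] (faults so far: 1)
  step 1: ref 1 -> HIT, frames=[1,-] (faults so far: 1)
  step 2: ref 5 -> FAULT, frames=[1,5] (faults so far: 2)
  step 3: ref 2 -> FAULT, evict 1, frames=[2,5] (faults so far: 3)
  step 4: ref 5 -> HIT, frames=[2,5] (faults so far: 3)
  step 5: ref 5 -> HIT, frames=[2,5] (faults so far: 3)
  step 6: ref 1 -> FAULT, evict 2, frames=[1,5] (faults so far: 4)
  step 7: ref 4 -> FAULT, evict 5, frames=[1,4] (faults so far: 5)
  step 8: ref 5 -> FAULT, evict 1, frames=[5,4] (faults so far: 6)
  step 9: ref 5 -> HIT, frames=[5,4] (faults so far: 6)
  LRU total faults: 6
--- Optimal ---
  step 0: ref 1 -> FAULT, frames=[1,-] (faults so far: 1)
  step 1: ref 1 -> HIT, frames=[1,-] (faults so far: 1)
  step 2: ref 5 -> FAULT, frames=[1,5] (faults so far: 2)
  step 3: ref 2 -> FAULT, evict 1, frames=[2,5] (faults so far: 3)
  step 4: ref 5 -> HIT, frames=[2,5] (faults so far: 3)
  step 5: ref 5 -> HIT, frames=[2,5] (faults so far: 3)
  step 6: ref 1 -> FAULT, evict 2, frames=[1,5] (faults so far: 4)
  step 7: ref 4 -> FAULT, evict 1, frames=[4,5] (faults so far: 5)
  step 8: ref 5 -> HIT, frames=[4,5] (faults so far: 5)
  step 9: ref 5 -> HIT, frames=[4,5] (faults so far: 5)
  Optimal total faults: 5

Answer: 6 6 5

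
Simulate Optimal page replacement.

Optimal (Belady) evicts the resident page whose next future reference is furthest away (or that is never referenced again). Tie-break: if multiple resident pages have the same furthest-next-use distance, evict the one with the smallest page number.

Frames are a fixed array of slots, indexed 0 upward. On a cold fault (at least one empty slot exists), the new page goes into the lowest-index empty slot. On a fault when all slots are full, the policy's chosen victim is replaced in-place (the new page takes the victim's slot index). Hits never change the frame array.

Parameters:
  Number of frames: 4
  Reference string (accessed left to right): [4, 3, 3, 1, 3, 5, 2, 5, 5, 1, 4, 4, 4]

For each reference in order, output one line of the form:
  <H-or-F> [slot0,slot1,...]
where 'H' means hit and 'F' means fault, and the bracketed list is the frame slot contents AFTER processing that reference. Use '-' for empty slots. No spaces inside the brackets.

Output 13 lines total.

F [4,-,-,-]
F [4,3,-,-]
H [4,3,-,-]
F [4,3,1,-]
H [4,3,1,-]
F [4,3,1,5]
F [4,2,1,5]
H [4,2,1,5]
H [4,2,1,5]
H [4,2,1,5]
H [4,2,1,5]
H [4,2,1,5]
H [4,2,1,5]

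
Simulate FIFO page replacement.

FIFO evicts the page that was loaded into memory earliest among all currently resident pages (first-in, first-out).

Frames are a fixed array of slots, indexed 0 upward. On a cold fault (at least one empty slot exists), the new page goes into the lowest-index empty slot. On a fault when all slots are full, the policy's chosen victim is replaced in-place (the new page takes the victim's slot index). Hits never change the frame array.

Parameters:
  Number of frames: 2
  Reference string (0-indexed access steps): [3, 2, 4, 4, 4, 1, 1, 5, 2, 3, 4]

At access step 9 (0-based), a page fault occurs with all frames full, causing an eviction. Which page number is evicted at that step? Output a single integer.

Answer: 5

Derivation:
Step 0: ref 3 -> FAULT, frames=[3,-]
Step 1: ref 2 -> FAULT, frames=[3,2]
Step 2: ref 4 -> FAULT, evict 3, frames=[4,2]
Step 3: ref 4 -> HIT, frames=[4,2]
Step 4: ref 4 -> HIT, frames=[4,2]
Step 5: ref 1 -> FAULT, evict 2, frames=[4,1]
Step 6: ref 1 -> HIT, frames=[4,1]
Step 7: ref 5 -> FAULT, evict 4, frames=[5,1]
Step 8: ref 2 -> FAULT, evict 1, frames=[5,2]
Step 9: ref 3 -> FAULT, evict 5, frames=[3,2]
At step 9: evicted page 5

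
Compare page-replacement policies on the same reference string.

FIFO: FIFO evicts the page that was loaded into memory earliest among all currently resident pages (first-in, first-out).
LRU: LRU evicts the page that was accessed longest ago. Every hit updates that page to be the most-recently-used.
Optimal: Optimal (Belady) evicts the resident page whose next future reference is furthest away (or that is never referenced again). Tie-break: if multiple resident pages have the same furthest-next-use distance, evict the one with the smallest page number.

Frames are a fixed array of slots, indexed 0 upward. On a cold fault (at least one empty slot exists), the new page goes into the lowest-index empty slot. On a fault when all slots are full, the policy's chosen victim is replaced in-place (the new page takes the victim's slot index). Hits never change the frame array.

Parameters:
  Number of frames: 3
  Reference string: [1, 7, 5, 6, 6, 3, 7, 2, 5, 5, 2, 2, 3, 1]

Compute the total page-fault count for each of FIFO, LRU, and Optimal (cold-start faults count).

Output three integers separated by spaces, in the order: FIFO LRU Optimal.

--- FIFO ---
  step 0: ref 1 -> FAULT, frames=[1,-,-] (faults so far: 1)
  step 1: ref 7 -> FAULT, frames=[1,7,-] (faults so far: 2)
  step 2: ref 5 -> FAULT, frames=[1,7,5] (faults so far: 3)
  step 3: ref 6 -> FAULT, evict 1, frames=[6,7,5] (faults so far: 4)
  step 4: ref 6 -> HIT, frames=[6,7,5] (faults so far: 4)
  step 5: ref 3 -> FAULT, evict 7, frames=[6,3,5] (faults so far: 5)
  step 6: ref 7 -> FAULT, evict 5, frames=[6,3,7] (faults so far: 6)
  step 7: ref 2 -> FAULT, evict 6, frames=[2,3,7] (faults so far: 7)
  step 8: ref 5 -> FAULT, evict 3, frames=[2,5,7] (faults so far: 8)
  step 9: ref 5 -> HIT, frames=[2,5,7] (faults so far: 8)
  step 10: ref 2 -> HIT, frames=[2,5,7] (faults so far: 8)
  step 11: ref 2 -> HIT, frames=[2,5,7] (faults so far: 8)
  step 12: ref 3 -> FAULT, evict 7, frames=[2,5,3] (faults so far: 9)
  step 13: ref 1 -> FAULT, evict 2, frames=[1,5,3] (faults so far: 10)
  FIFO total faults: 10
--- LRU ---
  step 0: ref 1 -> FAULT, frames=[1,-,-] (faults so far: 1)
  step 1: ref 7 -> FAULT, frames=[1,7,-] (faults so far: 2)
  step 2: ref 5 -> FAULT, frames=[1,7,5] (faults so far: 3)
  step 3: ref 6 -> FAULT, evict 1, frames=[6,7,5] (faults so far: 4)
  step 4: ref 6 -> HIT, frames=[6,7,5] (faults so far: 4)
  step 5: ref 3 -> FAULT, evict 7, frames=[6,3,5] (faults so far: 5)
  step 6: ref 7 -> FAULT, evict 5, frames=[6,3,7] (faults so far: 6)
  step 7: ref 2 -> FAULT, evict 6, frames=[2,3,7] (faults so far: 7)
  step 8: ref 5 -> FAULT, evict 3, frames=[2,5,7] (faults so far: 8)
  step 9: ref 5 -> HIT, frames=[2,5,7] (faults so far: 8)
  step 10: ref 2 -> HIT, frames=[2,5,7] (faults so far: 8)
  step 11: ref 2 -> HIT, frames=[2,5,7] (faults so far: 8)
  step 12: ref 3 -> FAULT, evict 7, frames=[2,5,3] (faults so far: 9)
  step 13: ref 1 -> FAULT, evict 5, frames=[2,1,3] (faults so far: 10)
  LRU total faults: 10
--- Optimal ---
  step 0: ref 1 -> FAULT, frames=[1,-,-] (faults so far: 1)
  step 1: ref 7 -> FAULT, frames=[1,7,-] (faults so far: 2)
  step 2: ref 5 -> FAULT, frames=[1,7,5] (faults so far: 3)
  step 3: ref 6 -> FAULT, evict 1, frames=[6,7,5] (faults so far: 4)
  step 4: ref 6 -> HIT, frames=[6,7,5] (faults so far: 4)
  step 5: ref 3 -> FAULT, evict 6, frames=[3,7,5] (faults so far: 5)
  step 6: ref 7 -> HIT, frames=[3,7,5] (faults so far: 5)
  step 7: ref 2 -> FAULT, evict 7, frames=[3,2,5] (faults so far: 6)
  step 8: ref 5 -> HIT, frames=[3,2,5] (faults so far: 6)
  step 9: ref 5 -> HIT, frames=[3,2,5] (faults so far: 6)
  step 10: ref 2 -> HIT, frames=[3,2,5] (faults so far: 6)
  step 11: ref 2 -> HIT, frames=[3,2,5] (faults so far: 6)
  step 12: ref 3 -> HIT, frames=[3,2,5] (faults so far: 6)
  step 13: ref 1 -> FAULT, evict 2, frames=[3,1,5] (faults so far: 7)
  Optimal total faults: 7

Answer: 10 10 7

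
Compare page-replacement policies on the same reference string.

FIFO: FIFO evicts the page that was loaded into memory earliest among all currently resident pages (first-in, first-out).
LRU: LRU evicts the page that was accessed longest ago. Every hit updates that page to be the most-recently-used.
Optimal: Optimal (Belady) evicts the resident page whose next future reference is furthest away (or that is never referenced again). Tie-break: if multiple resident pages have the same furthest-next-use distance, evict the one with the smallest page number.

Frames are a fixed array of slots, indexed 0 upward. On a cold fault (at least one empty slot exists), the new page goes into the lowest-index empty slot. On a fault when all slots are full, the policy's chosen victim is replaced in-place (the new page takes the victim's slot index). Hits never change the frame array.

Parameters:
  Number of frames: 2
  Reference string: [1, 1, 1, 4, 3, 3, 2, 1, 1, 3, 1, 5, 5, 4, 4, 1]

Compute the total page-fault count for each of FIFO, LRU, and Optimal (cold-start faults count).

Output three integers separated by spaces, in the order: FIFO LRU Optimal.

Answer: 9 9 7

Derivation:
--- FIFO ---
  step 0: ref 1 -> FAULT, frames=[1,-] (faults so far: 1)
  step 1: ref 1 -> HIT, frames=[1,-] (faults so far: 1)
  step 2: ref 1 -> HIT, frames=[1,-] (faults so far: 1)
  step 3: ref 4 -> FAULT, frames=[1,4] (faults so far: 2)
  step 4: ref 3 -> FAULT, evict 1, frames=[3,4] (faults so far: 3)
  step 5: ref 3 -> HIT, frames=[3,4] (faults so far: 3)
  step 6: ref 2 -> FAULT, evict 4, frames=[3,2] (faults so far: 4)
  step 7: ref 1 -> FAULT, evict 3, frames=[1,2] (faults so far: 5)
  step 8: ref 1 -> HIT, frames=[1,2] (faults so far: 5)
  step 9: ref 3 -> FAULT, evict 2, frames=[1,3] (faults so far: 6)
  step 10: ref 1 -> HIT, frames=[1,3] (faults so far: 6)
  step 11: ref 5 -> FAULT, evict 1, frames=[5,3] (faults so far: 7)
  step 12: ref 5 -> HIT, frames=[5,3] (faults so far: 7)
  step 13: ref 4 -> FAULT, evict 3, frames=[5,4] (faults so far: 8)
  step 14: ref 4 -> HIT, frames=[5,4] (faults so far: 8)
  step 15: ref 1 -> FAULT, evict 5, frames=[1,4] (faults so far: 9)
  FIFO total faults: 9
--- LRU ---
  step 0: ref 1 -> FAULT, frames=[1,-] (faults so far: 1)
  step 1: ref 1 -> HIT, frames=[1,-] (faults so far: 1)
  step 2: ref 1 -> HIT, frames=[1,-] (faults so far: 1)
  step 3: ref 4 -> FAULT, frames=[1,4] (faults so far: 2)
  step 4: ref 3 -> FAULT, evict 1, frames=[3,4] (faults so far: 3)
  step 5: ref 3 -> HIT, frames=[3,4] (faults so far: 3)
  step 6: ref 2 -> FAULT, evict 4, frames=[3,2] (faults so far: 4)
  step 7: ref 1 -> FAULT, evict 3, frames=[1,2] (faults so far: 5)
  step 8: ref 1 -> HIT, frames=[1,2] (faults so far: 5)
  step 9: ref 3 -> FAULT, evict 2, frames=[1,3] (faults so far: 6)
  step 10: ref 1 -> HIT, frames=[1,3] (faults so far: 6)
  step 11: ref 5 -> FAULT, evict 3, frames=[1,5] (faults so far: 7)
  step 12: ref 5 -> HIT, frames=[1,5] (faults so far: 7)
  step 13: ref 4 -> FAULT, evict 1, frames=[4,5] (faults so far: 8)
  step 14: ref 4 -> HIT, frames=[4,5] (faults so far: 8)
  step 15: ref 1 -> FAULT, evict 5, frames=[4,1] (faults so far: 9)
  LRU total faults: 9
--- Optimal ---
  step 0: ref 1 -> FAULT, frames=[1,-] (faults so far: 1)
  step 1: ref 1 -> HIT, frames=[1,-] (faults so far: 1)
  step 2: ref 1 -> HIT, frames=[1,-] (faults so far: 1)
  step 3: ref 4 -> FAULT, frames=[1,4] (faults so far: 2)
  step 4: ref 3 -> FAULT, evict 4, frames=[1,3] (faults so far: 3)
  step 5: ref 3 -> HIT, frames=[1,3] (faults so far: 3)
  step 6: ref 2 -> FAULT, evict 3, frames=[1,2] (faults so far: 4)
  step 7: ref 1 -> HIT, frames=[1,2] (faults so far: 4)
  step 8: ref 1 -> HIT, frames=[1,2] (faults so far: 4)
  step 9: ref 3 -> FAULT, evict 2, frames=[1,3] (faults so far: 5)
  step 10: ref 1 -> HIT, frames=[1,3] (faults so far: 5)
  step 11: ref 5 -> FAULT, evict 3, frames=[1,5] (faults so far: 6)
  step 12: ref 5 -> HIT, frames=[1,5] (faults so far: 6)
  step 13: ref 4 -> FAULT, evict 5, frames=[1,4] (faults so far: 7)
  step 14: ref 4 -> HIT, frames=[1,4] (faults so far: 7)
  step 15: ref 1 -> HIT, frames=[1,4] (faults so far: 7)
  Optimal total faults: 7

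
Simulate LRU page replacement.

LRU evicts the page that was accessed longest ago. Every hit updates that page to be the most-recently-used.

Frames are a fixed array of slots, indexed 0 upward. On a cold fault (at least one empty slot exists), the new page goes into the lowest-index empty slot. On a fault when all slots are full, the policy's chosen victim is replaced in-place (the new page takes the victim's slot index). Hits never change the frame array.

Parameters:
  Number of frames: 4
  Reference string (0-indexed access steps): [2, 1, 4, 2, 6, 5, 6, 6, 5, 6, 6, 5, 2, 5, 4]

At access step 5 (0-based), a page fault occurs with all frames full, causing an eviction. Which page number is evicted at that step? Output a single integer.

Step 0: ref 2 -> FAULT, frames=[2,-,-,-]
Step 1: ref 1 -> FAULT, frames=[2,1,-,-]
Step 2: ref 4 -> FAULT, frames=[2,1,4,-]
Step 3: ref 2 -> HIT, frames=[2,1,4,-]
Step 4: ref 6 -> FAULT, frames=[2,1,4,6]
Step 5: ref 5 -> FAULT, evict 1, frames=[2,5,4,6]
At step 5: evicted page 1

Answer: 1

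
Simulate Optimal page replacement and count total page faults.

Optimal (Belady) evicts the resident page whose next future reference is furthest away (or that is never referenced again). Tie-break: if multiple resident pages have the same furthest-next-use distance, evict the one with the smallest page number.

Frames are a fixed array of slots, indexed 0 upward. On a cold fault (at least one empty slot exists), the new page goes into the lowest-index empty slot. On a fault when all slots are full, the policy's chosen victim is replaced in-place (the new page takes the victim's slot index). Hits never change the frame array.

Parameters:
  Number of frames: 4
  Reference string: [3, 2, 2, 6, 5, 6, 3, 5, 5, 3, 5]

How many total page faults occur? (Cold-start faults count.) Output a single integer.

Answer: 4

Derivation:
Step 0: ref 3 → FAULT, frames=[3,-,-,-]
Step 1: ref 2 → FAULT, frames=[3,2,-,-]
Step 2: ref 2 → HIT, frames=[3,2,-,-]
Step 3: ref 6 → FAULT, frames=[3,2,6,-]
Step 4: ref 5 → FAULT, frames=[3,2,6,5]
Step 5: ref 6 → HIT, frames=[3,2,6,5]
Step 6: ref 3 → HIT, frames=[3,2,6,5]
Step 7: ref 5 → HIT, frames=[3,2,6,5]
Step 8: ref 5 → HIT, frames=[3,2,6,5]
Step 9: ref 3 → HIT, frames=[3,2,6,5]
Step 10: ref 5 → HIT, frames=[3,2,6,5]
Total faults: 4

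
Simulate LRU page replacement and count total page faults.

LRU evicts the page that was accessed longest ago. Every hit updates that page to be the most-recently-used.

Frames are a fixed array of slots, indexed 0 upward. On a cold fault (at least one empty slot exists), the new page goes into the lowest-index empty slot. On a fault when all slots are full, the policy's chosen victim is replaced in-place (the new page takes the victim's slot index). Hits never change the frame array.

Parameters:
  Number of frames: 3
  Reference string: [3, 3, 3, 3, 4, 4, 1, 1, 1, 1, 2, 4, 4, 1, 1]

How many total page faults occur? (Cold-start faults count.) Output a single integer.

Step 0: ref 3 → FAULT, frames=[3,-,-]
Step 1: ref 3 → HIT, frames=[3,-,-]
Step 2: ref 3 → HIT, frames=[3,-,-]
Step 3: ref 3 → HIT, frames=[3,-,-]
Step 4: ref 4 → FAULT, frames=[3,4,-]
Step 5: ref 4 → HIT, frames=[3,4,-]
Step 6: ref 1 → FAULT, frames=[3,4,1]
Step 7: ref 1 → HIT, frames=[3,4,1]
Step 8: ref 1 → HIT, frames=[3,4,1]
Step 9: ref 1 → HIT, frames=[3,4,1]
Step 10: ref 2 → FAULT (evict 3), frames=[2,4,1]
Step 11: ref 4 → HIT, frames=[2,4,1]
Step 12: ref 4 → HIT, frames=[2,4,1]
Step 13: ref 1 → HIT, frames=[2,4,1]
Step 14: ref 1 → HIT, frames=[2,4,1]
Total faults: 4

Answer: 4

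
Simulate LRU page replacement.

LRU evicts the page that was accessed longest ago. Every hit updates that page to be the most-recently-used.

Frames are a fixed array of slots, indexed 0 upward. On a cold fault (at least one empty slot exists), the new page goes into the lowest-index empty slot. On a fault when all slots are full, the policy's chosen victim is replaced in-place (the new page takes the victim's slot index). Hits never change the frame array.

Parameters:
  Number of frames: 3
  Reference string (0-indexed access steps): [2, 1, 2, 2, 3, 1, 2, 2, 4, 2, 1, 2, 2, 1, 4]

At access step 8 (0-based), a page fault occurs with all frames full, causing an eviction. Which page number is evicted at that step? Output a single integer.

Step 0: ref 2 -> FAULT, frames=[2,-,-]
Step 1: ref 1 -> FAULT, frames=[2,1,-]
Step 2: ref 2 -> HIT, frames=[2,1,-]
Step 3: ref 2 -> HIT, frames=[2,1,-]
Step 4: ref 3 -> FAULT, frames=[2,1,3]
Step 5: ref 1 -> HIT, frames=[2,1,3]
Step 6: ref 2 -> HIT, frames=[2,1,3]
Step 7: ref 2 -> HIT, frames=[2,1,3]
Step 8: ref 4 -> FAULT, evict 3, frames=[2,1,4]
At step 8: evicted page 3

Answer: 3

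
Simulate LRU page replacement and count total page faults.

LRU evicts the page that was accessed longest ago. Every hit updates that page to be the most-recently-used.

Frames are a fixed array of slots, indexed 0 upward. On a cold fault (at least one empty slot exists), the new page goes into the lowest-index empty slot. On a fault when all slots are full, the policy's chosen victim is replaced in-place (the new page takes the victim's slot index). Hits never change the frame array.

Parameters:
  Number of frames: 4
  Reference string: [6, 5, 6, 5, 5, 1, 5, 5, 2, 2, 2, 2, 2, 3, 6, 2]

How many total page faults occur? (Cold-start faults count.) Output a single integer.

Answer: 6

Derivation:
Step 0: ref 6 → FAULT, frames=[6,-,-,-]
Step 1: ref 5 → FAULT, frames=[6,5,-,-]
Step 2: ref 6 → HIT, frames=[6,5,-,-]
Step 3: ref 5 → HIT, frames=[6,5,-,-]
Step 4: ref 5 → HIT, frames=[6,5,-,-]
Step 5: ref 1 → FAULT, frames=[6,5,1,-]
Step 6: ref 5 → HIT, frames=[6,5,1,-]
Step 7: ref 5 → HIT, frames=[6,5,1,-]
Step 8: ref 2 → FAULT, frames=[6,5,1,2]
Step 9: ref 2 → HIT, frames=[6,5,1,2]
Step 10: ref 2 → HIT, frames=[6,5,1,2]
Step 11: ref 2 → HIT, frames=[6,5,1,2]
Step 12: ref 2 → HIT, frames=[6,5,1,2]
Step 13: ref 3 → FAULT (evict 6), frames=[3,5,1,2]
Step 14: ref 6 → FAULT (evict 1), frames=[3,5,6,2]
Step 15: ref 2 → HIT, frames=[3,5,6,2]
Total faults: 6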